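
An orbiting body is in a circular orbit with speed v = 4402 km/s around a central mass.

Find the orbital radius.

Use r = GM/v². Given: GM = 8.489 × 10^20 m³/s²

Convert to SI: v = 4402 km/s = 4.402e+06 m/s.
For a circular orbit, v² = GM / r, so r = GM / v².
r = 8.489e+20 / (4.402e+06)² m ≈ 4.381e+07 m = 4.381 × 10^7 m.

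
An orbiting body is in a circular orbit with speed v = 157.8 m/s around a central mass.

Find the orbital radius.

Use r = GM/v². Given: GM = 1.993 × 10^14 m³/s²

For a circular orbit, v² = GM / r, so r = GM / v².
r = 1.993e+14 / (157.8)² m ≈ 8.004e+09 m = 8.004 Gm.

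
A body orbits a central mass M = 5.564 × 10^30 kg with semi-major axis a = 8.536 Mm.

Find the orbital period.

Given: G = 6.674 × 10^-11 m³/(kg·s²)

Convert to SI: a = 8.536 Mm = 8.536e+06 m.
GM = G · M = 6.674e-11 · 5.564e+30 = 3.71341e+20 m³/s².
Kepler's third law: T = 2π √(a³ / GM).
Substituting a = 8.536e+06 m and GM = 3.71341e+20 m³/s²:
T = 2π √((8.536e+06)³ / 3.71341e+20) s
T ≈ 8.132 s = 8.132 seconds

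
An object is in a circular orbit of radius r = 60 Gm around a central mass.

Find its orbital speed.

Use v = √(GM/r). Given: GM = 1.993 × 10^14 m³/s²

Convert to SI: r = 60 Gm = 6e+10 m.
For a circular orbit, gravity supplies the centripetal force, so v = √(GM / r).
v = √(1.993e+14 / 6e+10) m/s ≈ 57.63 m/s = 57.63 m/s.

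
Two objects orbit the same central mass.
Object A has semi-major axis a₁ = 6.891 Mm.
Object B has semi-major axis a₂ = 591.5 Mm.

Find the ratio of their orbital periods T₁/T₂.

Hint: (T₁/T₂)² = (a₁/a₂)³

Convert to SI: a₁ = 6.891 Mm = 6.891e+06 m; a₂ = 591.5 Mm = 5.915e+08 m.
From Kepler's third law, (T₁/T₂)² = (a₁/a₂)³, so T₁/T₂ = (a₁/a₂)^(3/2).
a₁/a₂ = 6.891e+06 / 5.915e+08 = 0.01165.
T₁/T₂ = (0.01165)^(3/2) ≈ 0.001257.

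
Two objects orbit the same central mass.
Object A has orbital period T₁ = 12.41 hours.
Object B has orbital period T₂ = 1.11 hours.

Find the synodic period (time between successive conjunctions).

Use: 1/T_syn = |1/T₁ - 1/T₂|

Convert to SI: T₁ = 12.41 hours = 44676 s; T₂ = 1.11 hours = 3996 s.
T_syn = |T₁ · T₂ / (T₁ − T₂)|.
T_syn = |44676 · 3996 / (44676 − 3996)| s ≈ 4389 s = 1.219 hours.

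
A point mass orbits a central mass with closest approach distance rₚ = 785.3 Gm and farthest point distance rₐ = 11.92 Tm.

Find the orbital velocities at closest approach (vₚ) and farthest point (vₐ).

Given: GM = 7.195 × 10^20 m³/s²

Convert to SI: rₚ = 785.3 Gm = 7.853e+11 m; rₐ = 11.92 Tm = 1.192e+13 m.
Use the vis-viva equation v² = GM(2/r − 1/a) with a = (rₚ + rₐ)/2 = (7.853e+11 + 1.192e+13)/2 = 6.35265e+12 m.
vₚ = √(GM · (2/rₚ − 1/a)) = √(7.195e+20 · (2/7.853e+11 − 1/6.35265e+12)) m/s ≈ 4.146e+04 m/s = 41.46 km/s.
vₐ = √(GM · (2/rₐ − 1/a)) = √(7.195e+20 · (2/1.192e+13 − 1/6.35265e+12)) m/s ≈ 2732 m/s = 2.732 km/s.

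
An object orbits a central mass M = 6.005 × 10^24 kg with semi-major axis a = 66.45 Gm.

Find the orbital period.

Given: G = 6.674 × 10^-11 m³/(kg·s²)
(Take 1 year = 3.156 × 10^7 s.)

Convert to SI: a = 66.45 Gm = 6.645e+10 m.
GM = G · M = 6.674e-11 · 6.005e+24 = 4.00774e+14 m³/s².
Kepler's third law: T = 2π √(a³ / GM).
Substituting a = 6.645e+10 m and GM = 4.00774e+14 m³/s²:
T = 2π √((6.645e+10)³ / 4.00774e+14) s
T ≈ 5.376e+09 s = 170.3 years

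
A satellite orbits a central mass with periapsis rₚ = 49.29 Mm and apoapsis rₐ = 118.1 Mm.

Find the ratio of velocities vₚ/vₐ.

Convert to SI: rₚ = 49.29 Mm = 4.929e+07 m; rₐ = 118.1 Mm = 1.181e+08 m.
Conservation of angular momentum gives rₚvₚ = rₐvₐ, so vₚ/vₐ = rₐ/rₚ.
vₚ/vₐ = 1.181e+08 / 4.929e+07 ≈ 2.396.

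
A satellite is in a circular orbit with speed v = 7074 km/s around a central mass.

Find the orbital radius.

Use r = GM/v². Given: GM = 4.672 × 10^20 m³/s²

Convert to SI: v = 7074 km/s = 7.074e+06 m/s.
For a circular orbit, v² = GM / r, so r = GM / v².
r = 4.672e+20 / (7.074e+06)² m ≈ 9.336e+06 m = 9.336 Mm.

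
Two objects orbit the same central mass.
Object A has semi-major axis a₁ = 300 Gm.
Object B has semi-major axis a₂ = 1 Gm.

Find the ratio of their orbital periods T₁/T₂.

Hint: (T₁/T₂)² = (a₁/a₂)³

Convert to SI: a₁ = 300 Gm = 3e+11 m; a₂ = 1 Gm = 1e+09 m.
From Kepler's third law, (T₁/T₂)² = (a₁/a₂)³, so T₁/T₂ = (a₁/a₂)^(3/2).
a₁/a₂ = 3e+11 / 1e+09 = 300.
T₁/T₂ = (300)^(3/2) ≈ 5196.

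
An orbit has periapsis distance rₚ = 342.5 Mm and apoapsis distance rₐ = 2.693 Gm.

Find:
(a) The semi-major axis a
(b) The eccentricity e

Convert to SI: rₚ = 342.5 Mm = 3.425e+08 m; rₐ = 2.693 Gm = 2.693e+09 m.
(a) a = (rₚ + rₐ) / 2 = (3.425e+08 + 2.693e+09) / 2 ≈ 1.518e+09 m = 1.518 Gm.
(b) e = (rₐ − rₚ) / (rₐ + rₚ) = (2.693e+09 − 3.425e+08) / (2.693e+09 + 3.425e+08) ≈ 0.7743.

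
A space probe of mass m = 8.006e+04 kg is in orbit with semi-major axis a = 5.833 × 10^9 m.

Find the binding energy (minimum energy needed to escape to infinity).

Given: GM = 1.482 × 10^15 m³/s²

Total orbital energy is E = −GMm/(2a); binding energy is E_bind = −E = GMm/(2a).
E_bind = 1.482e+15 · 8.006e+04 / (2 · 5.833e+09) J ≈ 1.017e+10 J = 10.17 GJ.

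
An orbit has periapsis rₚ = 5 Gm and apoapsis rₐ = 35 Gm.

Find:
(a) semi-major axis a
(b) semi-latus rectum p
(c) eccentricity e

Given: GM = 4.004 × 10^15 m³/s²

Convert to SI: rₚ = 5 Gm = 5e+09 m; rₐ = 35 Gm = 3.5e+10 m.
(a) a = (rₚ + rₐ)/2 = (5e+09 + 3.5e+10)/2 ≈ 2e+10 m
(b) From a = (rₚ + rₐ)/2 = 2e+10 m and e = (rₐ − rₚ)/(rₐ + rₚ) = 0.75, p = a(1 − e²) = 2e+10 · (1 − (0.75)²) ≈ 8.75e+09 m
(c) e = (rₐ − rₚ)/(rₐ + rₚ) = (3.5e+10 − 5e+09)/(3.5e+10 + 5e+09) ≈ 0.75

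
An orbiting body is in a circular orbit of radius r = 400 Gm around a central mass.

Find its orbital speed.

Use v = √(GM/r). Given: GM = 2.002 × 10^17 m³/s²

Convert to SI: r = 400 Gm = 4e+11 m.
For a circular orbit, gravity supplies the centripetal force, so v = √(GM / r).
v = √(2.002e+17 / 4e+11) m/s ≈ 707.5 m/s = 707.5 m/s.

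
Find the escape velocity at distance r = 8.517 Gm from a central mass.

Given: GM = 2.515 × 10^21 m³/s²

Convert to SI: r = 8.517 Gm = 8.517e+09 m.
Escape velocity comes from setting total energy to zero: ½v² − GM/r = 0 ⇒ v_esc = √(2GM / r).
v_esc = √(2 · 2.515e+21 / 8.517e+09) m/s ≈ 7.685e+05 m/s = 768.5 km/s.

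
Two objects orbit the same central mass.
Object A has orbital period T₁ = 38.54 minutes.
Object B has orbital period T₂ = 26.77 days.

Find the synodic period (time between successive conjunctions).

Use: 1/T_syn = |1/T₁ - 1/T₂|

Convert to SI: T₁ = 38.54 minutes = 2312.4 s; T₂ = 26.77 days = 2.31293e+06 s.
T_syn = |T₁ · T₂ / (T₁ − T₂)|.
T_syn = |2312.4 · 2.31293e+06 / (2312.4 − 2.31293e+06)| s ≈ 2315 s = 38.58 minutes.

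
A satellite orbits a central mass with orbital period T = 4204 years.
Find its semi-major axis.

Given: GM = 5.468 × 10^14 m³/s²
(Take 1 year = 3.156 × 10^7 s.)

Convert to SI: T = 4204 years = 1.32678e+11 s.
Invert Kepler's third law: a = (GM · T² / (4π²))^(1/3).
Substituting T = 1.32678e+11 s and GM = 5.468e+14 m³/s²:
a = (5.468e+14 · (1.32678e+11)² / (4π²))^(1/3) m
a ≈ 6.247e+11 m = 6.247 × 10^11 m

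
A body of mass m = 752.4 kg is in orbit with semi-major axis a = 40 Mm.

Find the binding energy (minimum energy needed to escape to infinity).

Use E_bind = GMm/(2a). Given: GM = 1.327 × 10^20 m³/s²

Convert to SI: a = 40 Mm = 4e+07 m.
Total orbital energy is E = −GMm/(2a); binding energy is E_bind = −E = GMm/(2a).
E_bind = 1.327e+20 · 752.4 / (2 · 4e+07) J ≈ 1.248e+15 J = 1.248 PJ.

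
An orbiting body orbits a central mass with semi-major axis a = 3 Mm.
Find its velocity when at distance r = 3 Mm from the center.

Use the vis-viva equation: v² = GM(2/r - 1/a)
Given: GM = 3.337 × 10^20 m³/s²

Convert to SI: a = 3 Mm = 3e+06 m; r = 3 Mm = 3e+06 m.
Vis-viva: v = √(GM · (2/r − 1/a)).
2/r − 1/a = 2/3e+06 − 1/3e+06 = 3.33333e-07 m⁻¹.
v = √(3.337e+20 · 3.33333e-07) m/s ≈ 1.055e+07 m/s = 1.055e+04 km/s.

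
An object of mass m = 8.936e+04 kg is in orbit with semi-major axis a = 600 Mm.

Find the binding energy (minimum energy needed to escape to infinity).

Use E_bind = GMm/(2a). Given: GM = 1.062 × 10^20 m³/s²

Convert to SI: a = 600 Mm = 6e+08 m.
Total orbital energy is E = −GMm/(2a); binding energy is E_bind = −E = GMm/(2a).
E_bind = 1.062e+20 · 8.936e+04 / (2 · 6e+08) J ≈ 7.908e+15 J = 7.908 PJ.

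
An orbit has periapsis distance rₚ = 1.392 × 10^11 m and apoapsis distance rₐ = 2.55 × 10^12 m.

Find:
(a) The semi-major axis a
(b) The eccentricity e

(a) a = (rₚ + rₐ) / 2 = (1.392e+11 + 2.55e+12) / 2 ≈ 1.345e+12 m = 1.345 × 10^12 m.
(b) e = (rₐ − rₚ) / (rₐ + rₚ) = (2.55e+12 − 1.392e+11) / (2.55e+12 + 1.392e+11) ≈ 0.8965.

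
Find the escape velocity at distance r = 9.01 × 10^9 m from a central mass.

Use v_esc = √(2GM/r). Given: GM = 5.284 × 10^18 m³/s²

Escape velocity comes from setting total energy to zero: ½v² − GM/r = 0 ⇒ v_esc = √(2GM / r).
v_esc = √(2 · 5.284e+18 / 9.01e+09) m/s ≈ 3.425e+04 m/s = 34.25 km/s.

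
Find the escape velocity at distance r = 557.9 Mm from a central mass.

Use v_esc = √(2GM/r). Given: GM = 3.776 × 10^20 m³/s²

Convert to SI: r = 557.9 Mm = 5.579e+08 m.
Escape velocity comes from setting total energy to zero: ½v² − GM/r = 0 ⇒ v_esc = √(2GM / r).
v_esc = √(2 · 3.776e+20 / 5.579e+08) m/s ≈ 1.163e+06 m/s = 1163 km/s.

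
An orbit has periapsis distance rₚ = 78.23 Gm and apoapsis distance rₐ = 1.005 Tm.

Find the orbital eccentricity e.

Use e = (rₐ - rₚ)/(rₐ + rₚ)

Convert to SI: rₚ = 78.23 Gm = 7.823e+10 m; rₐ = 1.005 Tm = 1.005e+12 m.
e = (rₐ − rₚ) / (rₐ + rₚ).
e = (1.005e+12 − 7.823e+10) / (1.005e+12 + 7.823e+10) = 9.2677e+11 / 1.08323e+12 ≈ 0.8556.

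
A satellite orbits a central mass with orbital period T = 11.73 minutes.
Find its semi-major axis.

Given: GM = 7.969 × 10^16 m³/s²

Convert to SI: T = 11.73 minutes = 703.8 s.
Invert Kepler's third law: a = (GM · T² / (4π²))^(1/3).
Substituting T = 703.8 s and GM = 7.969e+16 m³/s²:
a = (7.969e+16 · (703.8)² / (4π²))^(1/3) m
a ≈ 1e+07 m = 10 Mm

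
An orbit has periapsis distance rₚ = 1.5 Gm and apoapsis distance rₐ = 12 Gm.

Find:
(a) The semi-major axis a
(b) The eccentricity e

Convert to SI: rₚ = 1.5 Gm = 1.5e+09 m; rₐ = 12 Gm = 1.2e+10 m.
(a) a = (rₚ + rₐ) / 2 = (1.5e+09 + 1.2e+10) / 2 ≈ 6.75e+09 m = 6.75 Gm.
(b) e = (rₐ − rₚ) / (rₐ + rₚ) = (1.2e+10 − 1.5e+09) / (1.2e+10 + 1.5e+09) ≈ 0.7778.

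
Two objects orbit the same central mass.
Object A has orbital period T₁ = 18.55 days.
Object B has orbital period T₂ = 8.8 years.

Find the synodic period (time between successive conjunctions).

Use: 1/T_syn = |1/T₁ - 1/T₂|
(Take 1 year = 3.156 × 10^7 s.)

Convert to SI: T₁ = 18.55 days = 1.60272e+06 s; T₂ = 8.8 years = 2.77728e+08 s.
T_syn = |T₁ · T₂ / (T₁ − T₂)|.
T_syn = |1.60272e+06 · 2.77728e+08 / (1.60272e+06 − 2.77728e+08)| s ≈ 1.612e+06 s = 18.66 days.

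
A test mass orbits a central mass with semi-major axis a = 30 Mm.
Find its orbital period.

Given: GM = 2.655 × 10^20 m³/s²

Convert to SI: a = 30 Mm = 3e+07 m.
Kepler's third law: T = 2π √(a³ / GM).
Substituting a = 3e+07 m and GM = 2.655e+20 m³/s²:
T = 2π √((3e+07)³ / 2.655e+20) s
T ≈ 63.36 s = 1.056 minutes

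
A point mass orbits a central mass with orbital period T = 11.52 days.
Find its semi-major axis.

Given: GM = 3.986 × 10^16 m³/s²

Convert to SI: T = 11.52 days = 995328 s.
Invert Kepler's third law: a = (GM · T² / (4π²))^(1/3).
Substituting T = 995328 s and GM = 3.986e+16 m³/s²:
a = (3.986e+16 · (995328)² / (4π²))^(1/3) m
a ≈ 1e+09 m = 1 Gm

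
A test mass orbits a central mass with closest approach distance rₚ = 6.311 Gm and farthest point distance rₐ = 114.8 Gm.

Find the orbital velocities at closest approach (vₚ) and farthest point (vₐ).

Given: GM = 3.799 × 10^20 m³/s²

Convert to SI: rₚ = 6.311 Gm = 6.311e+09 m; rₐ = 114.8 Gm = 1.148e+11 m.
Use the vis-viva equation v² = GM(2/r − 1/a) with a = (rₚ + rₐ)/2 = (6.311e+09 + 1.148e+11)/2 = 6.05555e+10 m.
vₚ = √(GM · (2/rₚ − 1/a)) = √(3.799e+20 · (2/6.311e+09 − 1/6.05555e+10)) m/s ≈ 3.378e+05 m/s = 337.8 km/s.
vₐ = √(GM · (2/rₐ − 1/a)) = √(3.799e+20 · (2/1.148e+11 − 1/6.05555e+10)) m/s ≈ 1.857e+04 m/s = 18.57 km/s.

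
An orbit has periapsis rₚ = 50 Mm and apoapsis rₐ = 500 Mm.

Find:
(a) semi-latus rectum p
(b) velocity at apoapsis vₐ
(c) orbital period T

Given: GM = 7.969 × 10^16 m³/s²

Convert to SI: rₚ = 50 Mm = 5e+07 m; rₐ = 500 Mm = 5e+08 m.
(a) From a = (rₚ + rₐ)/2 = 2.75e+08 m and e = (rₐ − rₚ)/(rₐ + rₚ) = 0.818182, p = a(1 − e²) = 2.75e+08 · (1 − (0.818182)²) ≈ 9.091e+07 m
(b) With a = (rₚ + rₐ)/2 = 2.75e+08 m, vₐ = √(GM (2/rₐ − 1/a)) = √(7.969e+16 · (2/5e+08 − 1/2.75e+08)) m/s ≈ 5383 m/s
(c) With a = (rₚ + rₐ)/2 = 2.75e+08 m, T = 2π √(a³/GM) = 2π √((2.75e+08)³/7.969e+16) s ≈ 1.015e+05 s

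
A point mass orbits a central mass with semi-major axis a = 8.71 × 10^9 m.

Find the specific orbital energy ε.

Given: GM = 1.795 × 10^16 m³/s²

ε = −GM / (2a).
ε = −1.795e+16 / (2 · 8.71e+09) J/kg ≈ -1.03e+06 J/kg = -1.03 MJ/kg.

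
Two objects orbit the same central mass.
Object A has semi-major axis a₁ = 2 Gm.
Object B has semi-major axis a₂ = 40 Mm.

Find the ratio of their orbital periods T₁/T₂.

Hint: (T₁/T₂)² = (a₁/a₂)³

Convert to SI: a₁ = 2 Gm = 2e+09 m; a₂ = 40 Mm = 4e+07 m.
From Kepler's third law, (T₁/T₂)² = (a₁/a₂)³, so T₁/T₂ = (a₁/a₂)^(3/2).
a₁/a₂ = 2e+09 / 4e+07 = 50.
T₁/T₂ = (50)^(3/2) ≈ 353.6.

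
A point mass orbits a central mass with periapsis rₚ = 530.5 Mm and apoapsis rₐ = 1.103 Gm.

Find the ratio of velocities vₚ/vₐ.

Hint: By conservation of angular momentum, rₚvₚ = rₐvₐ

Convert to SI: rₚ = 530.5 Mm = 5.305e+08 m; rₐ = 1.103 Gm = 1.103e+09 m.
Conservation of angular momentum gives rₚvₚ = rₐvₐ, so vₚ/vₐ = rₐ/rₚ.
vₚ/vₐ = 1.103e+09 / 5.305e+08 ≈ 2.079.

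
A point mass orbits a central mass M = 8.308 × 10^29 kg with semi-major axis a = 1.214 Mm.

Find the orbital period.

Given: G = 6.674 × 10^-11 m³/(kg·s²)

Convert to SI: a = 1.214 Mm = 1.214e+06 m.
GM = G · M = 6.674e-11 · 8.308e+29 = 5.54476e+19 m³/s².
Kepler's third law: T = 2π √(a³ / GM).
Substituting a = 1.214e+06 m and GM = 5.54476e+19 m³/s²:
T = 2π √((1.214e+06)³ / 5.54476e+19) s
T ≈ 1.129 s = 1.129 seconds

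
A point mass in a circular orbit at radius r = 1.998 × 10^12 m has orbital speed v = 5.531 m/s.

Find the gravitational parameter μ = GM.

For a circular orbit v² = GM/r, so GM = v² · r.
GM = (5.531)² · 1.998e+12 m³/s² ≈ 6.112e+13 m³/s² = 6.112 × 10^13 m³/s².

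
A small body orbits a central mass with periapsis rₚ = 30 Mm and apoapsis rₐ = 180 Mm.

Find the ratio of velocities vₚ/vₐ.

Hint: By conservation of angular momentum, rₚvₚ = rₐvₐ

Convert to SI: rₚ = 30 Mm = 3e+07 m; rₐ = 180 Mm = 1.8e+08 m.
Conservation of angular momentum gives rₚvₚ = rₐvₐ, so vₚ/vₐ = rₐ/rₚ.
vₚ/vₐ = 1.8e+08 / 3e+07 ≈ 6.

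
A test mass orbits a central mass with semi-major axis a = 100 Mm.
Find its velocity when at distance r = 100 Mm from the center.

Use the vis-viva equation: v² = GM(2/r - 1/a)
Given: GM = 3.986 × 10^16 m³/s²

Convert to SI: a = 100 Mm = 1e+08 m; r = 100 Mm = 1e+08 m.
Vis-viva: v = √(GM · (2/r − 1/a)).
2/r − 1/a = 2/1e+08 − 1/1e+08 = 1e-08 m⁻¹.
v = √(3.986e+16 · 1e-08) m/s ≈ 1.996e+04 m/s = 19.96 km/s.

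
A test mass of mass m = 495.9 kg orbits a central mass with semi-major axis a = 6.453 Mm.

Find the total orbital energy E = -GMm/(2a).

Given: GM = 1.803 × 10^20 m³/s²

Convert to SI: a = 6.453 Mm = 6.453e+06 m.
E = −GMm / (2a).
E = −1.803e+20 · 495.9 / (2 · 6.453e+06) J ≈ -6.928e+15 J = -6.928 PJ.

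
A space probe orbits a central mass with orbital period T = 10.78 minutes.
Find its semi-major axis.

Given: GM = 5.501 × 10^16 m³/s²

Convert to SI: T = 10.78 minutes = 646.8 s.
Invert Kepler's third law: a = (GM · T² / (4π²))^(1/3).
Substituting T = 646.8 s and GM = 5.501e+16 m³/s²:
a = (5.501e+16 · (646.8)² / (4π²))^(1/3) m
a ≈ 8.354e+06 m = 8.354 Mm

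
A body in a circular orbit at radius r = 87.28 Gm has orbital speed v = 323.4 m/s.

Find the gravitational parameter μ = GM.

Convert to SI: r = 87.28 Gm = 8.728e+10 m.
For a circular orbit v² = GM/r, so GM = v² · r.
GM = (323.4)² · 8.728e+10 m³/s² ≈ 9.128e+15 m³/s² = 9.128 × 10^15 m³/s².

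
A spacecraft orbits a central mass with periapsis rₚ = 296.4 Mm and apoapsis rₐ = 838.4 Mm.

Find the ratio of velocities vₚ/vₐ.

Convert to SI: rₚ = 296.4 Mm = 2.964e+08 m; rₐ = 838.4 Mm = 8.384e+08 m.
Conservation of angular momentum gives rₚvₚ = rₐvₐ, so vₚ/vₐ = rₐ/rₚ.
vₚ/vₐ = 8.384e+08 / 2.964e+08 ≈ 2.829.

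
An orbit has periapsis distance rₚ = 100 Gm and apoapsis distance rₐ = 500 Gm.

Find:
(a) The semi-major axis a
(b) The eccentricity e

Convert to SI: rₚ = 100 Gm = 1e+11 m; rₐ = 500 Gm = 5e+11 m.
(a) a = (rₚ + rₐ) / 2 = (1e+11 + 5e+11) / 2 ≈ 3e+11 m = 300 Gm.
(b) e = (rₐ − rₚ) / (rₐ + rₚ) = (5e+11 − 1e+11) / (5e+11 + 1e+11) ≈ 0.6667.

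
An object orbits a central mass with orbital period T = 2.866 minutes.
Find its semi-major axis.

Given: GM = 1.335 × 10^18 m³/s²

Convert to SI: T = 2.866 minutes = 171.96 s.
Invert Kepler's third law: a = (GM · T² / (4π²))^(1/3).
Substituting T = 171.96 s and GM = 1.335e+18 m³/s²:
a = (1.335e+18 · (171.96)² / (4π²))^(1/3) m
a ≈ 1e+07 m = 10 Mm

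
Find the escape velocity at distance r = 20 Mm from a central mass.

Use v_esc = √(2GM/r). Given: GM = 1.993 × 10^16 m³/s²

Convert to SI: r = 20 Mm = 2e+07 m.
Escape velocity comes from setting total energy to zero: ½v² − GM/r = 0 ⇒ v_esc = √(2GM / r).
v_esc = √(2 · 1.993e+16 / 2e+07) m/s ≈ 4.464e+04 m/s = 44.64 km/s.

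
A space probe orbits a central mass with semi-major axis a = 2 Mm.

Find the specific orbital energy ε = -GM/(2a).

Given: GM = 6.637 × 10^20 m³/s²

Convert to SI: a = 2 Mm = 2e+06 m.
ε = −GM / (2a).
ε = −6.637e+20 / (2 · 2e+06) J/kg ≈ -1.659e+14 J/kg = -1.659e+05 GJ/kg.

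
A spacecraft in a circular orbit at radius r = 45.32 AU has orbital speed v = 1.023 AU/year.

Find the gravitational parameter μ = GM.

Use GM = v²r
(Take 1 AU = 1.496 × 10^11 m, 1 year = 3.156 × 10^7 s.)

Convert to SI: r = 45.32 AU = 6.77987e+12 m; v = 1.023 AU/year = 4849.2 m/s.
For a circular orbit v² = GM/r, so GM = v² · r.
GM = (4849.2)² · 6.77987e+12 m³/s² ≈ 1.594e+20 m³/s² = 1.594 × 10^20 m³/s².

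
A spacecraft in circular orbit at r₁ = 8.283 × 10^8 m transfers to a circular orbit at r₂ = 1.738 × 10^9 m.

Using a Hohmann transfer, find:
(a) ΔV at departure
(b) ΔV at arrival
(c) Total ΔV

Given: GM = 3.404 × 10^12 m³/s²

Transfer semi-major axis: a_t = (r₁ + r₂)/2 = (8.283e+08 + 1.738e+09)/2 = 1.28315e+09 m.
Circular speeds: v₁ = √(GM/r₁) = 64.1063 m/s, v₂ = √(GM/r₂) = 44.2558 m/s.
Transfer speeds (vis-viva v² = GM(2/r − 1/a_t)): v₁ᵗ = 74.6083 m/s, v₂ᵗ = 35.557 m/s.
(a) ΔV₁ = |v₁ᵗ − v₁| ≈ 10.5 m/s = 10.5 m/s.
(b) ΔV₂ = |v₂ − v₂ᵗ| ≈ 8.699 m/s = 8.699 m/s.
(c) ΔV_total = ΔV₁ + ΔV₂ ≈ 19.2 m/s = 19.2 m/s.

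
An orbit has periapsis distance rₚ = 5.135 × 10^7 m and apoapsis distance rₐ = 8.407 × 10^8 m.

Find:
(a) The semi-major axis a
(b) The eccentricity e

(a) a = (rₚ + rₐ) / 2 = (5.135e+07 + 8.407e+08) / 2 ≈ 4.46e+08 m = 4.46 × 10^8 m.
(b) e = (rₐ − rₚ) / (rₐ + rₚ) = (8.407e+08 − 5.135e+07) / (8.407e+08 + 5.135e+07) ≈ 0.8849.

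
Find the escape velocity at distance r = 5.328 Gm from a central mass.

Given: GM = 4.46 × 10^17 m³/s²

Convert to SI: r = 5.328 Gm = 5.328e+09 m.
Escape velocity comes from setting total energy to zero: ½v² − GM/r = 0 ⇒ v_esc = √(2GM / r).
v_esc = √(2 · 4.46e+17 / 5.328e+09) m/s ≈ 1.294e+04 m/s = 12.94 km/s.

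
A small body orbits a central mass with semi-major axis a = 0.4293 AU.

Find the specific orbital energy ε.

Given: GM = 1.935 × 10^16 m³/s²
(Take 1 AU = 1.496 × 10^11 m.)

Convert to SI: a = 0.4293 AU = 6.42233e+10 m.
ε = −GM / (2a).
ε = −1.935e+16 / (2 · 6.42233e+10) J/kg ≈ -1.506e+05 J/kg = -150.6 kJ/kg.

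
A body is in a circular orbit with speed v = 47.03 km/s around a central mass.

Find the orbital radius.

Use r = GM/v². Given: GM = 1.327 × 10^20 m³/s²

Convert to SI: v = 47.03 km/s = 47030 m/s.
For a circular orbit, v² = GM / r, so r = GM / v².
r = 1.327e+20 / (47030)² m ≈ 6e+10 m = 60 Gm.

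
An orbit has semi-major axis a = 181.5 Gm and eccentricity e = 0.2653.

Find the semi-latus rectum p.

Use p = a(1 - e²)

Convert to SI: a = 181.5 Gm = 1.815e+11 m.
p = a (1 − e²).
p = 1.815e+11 · (1 − (0.2653)²) = 1.815e+11 · 0.929616 ≈ 1.687e+11 m = 168.7 Gm.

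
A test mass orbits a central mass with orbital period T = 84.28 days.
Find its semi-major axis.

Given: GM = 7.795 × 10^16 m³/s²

Convert to SI: T = 84.28 days = 7.28179e+06 s.
Invert Kepler's third law: a = (GM · T² / (4π²))^(1/3).
Substituting T = 7.28179e+06 s and GM = 7.795e+16 m³/s²:
a = (7.795e+16 · (7.28179e+06)² / (4π²))^(1/3) m
a ≈ 4.713e+09 m = 4.713 Gm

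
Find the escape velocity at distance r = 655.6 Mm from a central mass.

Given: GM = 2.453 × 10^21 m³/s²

Convert to SI: r = 655.6 Mm = 6.556e+08 m.
Escape velocity comes from setting total energy to zero: ½v² − GM/r = 0 ⇒ v_esc = √(2GM / r).
v_esc = √(2 · 2.453e+21 / 6.556e+08) m/s ≈ 2.736e+06 m/s = 2736 km/s.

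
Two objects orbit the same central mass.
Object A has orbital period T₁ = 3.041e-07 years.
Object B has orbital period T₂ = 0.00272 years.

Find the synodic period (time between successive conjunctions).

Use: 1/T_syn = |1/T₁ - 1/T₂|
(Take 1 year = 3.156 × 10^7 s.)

Convert to SI: T₁ = 3.041e-07 years = 9.5974 s; T₂ = 0.00272 years = 85843.2 s.
T_syn = |T₁ · T₂ / (T₁ − T₂)|.
T_syn = |9.5974 · 85843.2 / (9.5974 − 85843.2)| s ≈ 9.598 s = 3.041e-07 years.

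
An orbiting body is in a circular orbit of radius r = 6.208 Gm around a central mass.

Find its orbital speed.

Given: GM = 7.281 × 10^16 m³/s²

Convert to SI: r = 6.208 Gm = 6.208e+09 m.
For a circular orbit, gravity supplies the centripetal force, so v = √(GM / r).
v = √(7.281e+16 / 6.208e+09) m/s ≈ 3425 m/s = 3.425 km/s.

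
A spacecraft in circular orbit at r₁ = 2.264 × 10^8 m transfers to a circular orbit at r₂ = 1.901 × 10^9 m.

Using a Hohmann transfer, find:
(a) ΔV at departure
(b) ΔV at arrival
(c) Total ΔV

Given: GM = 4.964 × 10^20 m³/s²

Transfer semi-major axis: a_t = (r₁ + r₂)/2 = (2.264e+08 + 1.901e+09)/2 = 1.0637e+09 m.
Circular speeds: v₁ = √(GM/r₁) = 1.48074e+06 m/s, v₂ = √(GM/r₂) = 511005 m/s.
Transfer speeds (vis-viva v² = GM(2/r − 1/a_t)): v₁ᵗ = 1.97952e+06 m/s, v₂ᵗ = 235751 m/s.
(a) ΔV₁ = |v₁ᵗ − v₁| ≈ 4.988e+05 m/s = 498.8 km/s.
(b) ΔV₂ = |v₂ − v₂ᵗ| ≈ 2.753e+05 m/s = 275.3 km/s.
(c) ΔV_total = ΔV₁ + ΔV₂ ≈ 7.74e+05 m/s = 774 km/s.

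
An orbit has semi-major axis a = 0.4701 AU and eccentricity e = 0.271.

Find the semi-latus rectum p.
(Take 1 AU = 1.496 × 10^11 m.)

Convert to SI: a = 0.4701 AU = 7.0327e+10 m.
p = a (1 − e²).
p = 7.0327e+10 · (1 − (0.271)²) = 7.0327e+10 · 0.926559 ≈ 6.516e+10 m = 0.4356 AU.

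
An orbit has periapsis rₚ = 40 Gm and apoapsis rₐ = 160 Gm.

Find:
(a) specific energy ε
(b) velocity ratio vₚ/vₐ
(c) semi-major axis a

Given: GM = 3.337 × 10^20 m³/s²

Convert to SI: rₚ = 40 Gm = 4e+10 m; rₐ = 160 Gm = 1.6e+11 m.
(a) With a = (rₚ + rₐ)/2 = 1e+11 m, ε = −GM/(2a) = −3.337e+20/(2 · 1e+11) J/kg ≈ -1.668e+09 J/kg
(b) Conservation of angular momentum (rₚvₚ = rₐvₐ) gives vₚ/vₐ = rₐ/rₚ = 1.6e+11/4e+10 ≈ 4
(c) a = (rₚ + rₐ)/2 = (4e+10 + 1.6e+11)/2 ≈ 1e+11 m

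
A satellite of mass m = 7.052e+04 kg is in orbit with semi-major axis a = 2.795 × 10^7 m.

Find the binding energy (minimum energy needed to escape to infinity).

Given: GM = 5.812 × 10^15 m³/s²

Total orbital energy is E = −GMm/(2a); binding energy is E_bind = −E = GMm/(2a).
E_bind = 5.812e+15 · 7.052e+04 / (2 · 2.795e+07) J ≈ 7.332e+12 J = 7.332 TJ.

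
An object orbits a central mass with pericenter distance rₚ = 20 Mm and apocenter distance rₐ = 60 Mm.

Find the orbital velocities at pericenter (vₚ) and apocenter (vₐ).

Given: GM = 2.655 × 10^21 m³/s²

Convert to SI: rₚ = 20 Mm = 2e+07 m; rₐ = 60 Mm = 6e+07 m.
Use the vis-viva equation v² = GM(2/r − 1/a) with a = (rₚ + rₐ)/2 = (2e+07 + 6e+07)/2 = 4e+07 m.
vₚ = √(GM · (2/rₚ − 1/a)) = √(2.655e+21 · (2/2e+07 − 1/4e+07)) m/s ≈ 1.411e+07 m/s = 1.411e+04 km/s.
vₐ = √(GM · (2/rₐ − 1/a)) = √(2.655e+21 · (2/6e+07 − 1/4e+07)) m/s ≈ 4.704e+06 m/s = 4704 km/s.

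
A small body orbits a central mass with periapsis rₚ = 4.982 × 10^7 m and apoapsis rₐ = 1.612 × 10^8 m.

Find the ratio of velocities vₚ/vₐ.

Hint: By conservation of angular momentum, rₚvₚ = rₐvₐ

Conservation of angular momentum gives rₚvₚ = rₐvₐ, so vₚ/vₐ = rₐ/rₚ.
vₚ/vₐ = 1.612e+08 / 4.982e+07 ≈ 3.236.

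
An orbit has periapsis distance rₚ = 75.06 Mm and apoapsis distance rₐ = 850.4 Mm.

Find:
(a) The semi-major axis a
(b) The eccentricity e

Convert to SI: rₚ = 75.06 Mm = 7.506e+07 m; rₐ = 850.4 Mm = 8.504e+08 m.
(a) a = (rₚ + rₐ) / 2 = (7.506e+07 + 8.504e+08) / 2 ≈ 4.627e+08 m = 462.7 Mm.
(b) e = (rₐ − rₚ) / (rₐ + rₚ) = (8.504e+08 − 7.506e+07) / (8.504e+08 + 7.506e+07) ≈ 0.8378.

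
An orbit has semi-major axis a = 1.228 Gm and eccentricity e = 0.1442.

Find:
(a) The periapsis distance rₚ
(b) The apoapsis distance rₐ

Convert to SI: a = 1.228 Gm = 1.228e+09 m.
(a) rₚ = a(1 − e) = 1.228e+09 · (1 − 0.1442) = 1.228e+09 · 0.8558 ≈ 1.051e+09 m = 1.051 Gm.
(b) rₐ = a(1 + e) = 1.228e+09 · (1 + 0.1442) = 1.228e+09 · 1.1442 ≈ 1.405e+09 m = 1.405 Gm.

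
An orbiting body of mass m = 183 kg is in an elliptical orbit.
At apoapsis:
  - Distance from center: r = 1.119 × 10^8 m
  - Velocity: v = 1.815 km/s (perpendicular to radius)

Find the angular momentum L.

Convert to SI: v = 1.815 km/s = 1815 m/s.
Since v is perpendicular to r, L = m · v · r.
L = 183 · 1815 · 1.119e+08 kg·m²/s ≈ 3.717e+13 kg·m²/s.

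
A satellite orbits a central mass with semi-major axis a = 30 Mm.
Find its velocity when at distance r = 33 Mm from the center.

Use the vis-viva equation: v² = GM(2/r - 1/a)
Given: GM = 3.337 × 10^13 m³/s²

Convert to SI: a = 30 Mm = 3e+07 m; r = 33 Mm = 3.3e+07 m.
Vis-viva: v = √(GM · (2/r − 1/a)).
2/r − 1/a = 2/3.3e+07 − 1/3e+07 = 2.72727e-08 m⁻¹.
v = √(3.337e+13 · 2.72727e-08) m/s ≈ 954 m/s = 954 m/s.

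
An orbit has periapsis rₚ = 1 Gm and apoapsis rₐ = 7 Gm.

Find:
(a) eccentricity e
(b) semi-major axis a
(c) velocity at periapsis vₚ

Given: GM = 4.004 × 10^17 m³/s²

Convert to SI: rₚ = 1 Gm = 1e+09 m; rₐ = 7 Gm = 7e+09 m.
(a) e = (rₐ − rₚ)/(rₐ + rₚ) = (7e+09 − 1e+09)/(7e+09 + 1e+09) ≈ 0.75
(b) a = (rₚ + rₐ)/2 = (1e+09 + 7e+09)/2 ≈ 4e+09 m
(c) With a = (rₚ + rₐ)/2 = 4e+09 m, vₚ = √(GM (2/rₚ − 1/a)) = √(4.004e+17 · (2/1e+09 − 1/4e+09)) m/s ≈ 2.647e+04 m/s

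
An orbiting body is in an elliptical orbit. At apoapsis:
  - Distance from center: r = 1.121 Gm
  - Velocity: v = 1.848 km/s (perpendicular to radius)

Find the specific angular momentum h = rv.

Convert to SI: r = 1.121 Gm = 1.121e+09 m; v = 1.848 km/s = 1848 m/s.
With v perpendicular to r, h = r · v.
h = 1.121e+09 · 1848 m²/s ≈ 2.072e+12 m²/s.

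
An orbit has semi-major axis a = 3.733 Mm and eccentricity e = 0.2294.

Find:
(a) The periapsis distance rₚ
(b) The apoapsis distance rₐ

Convert to SI: a = 3.733 Mm = 3.733e+06 m.
(a) rₚ = a(1 − e) = 3.733e+06 · (1 − 0.2294) = 3.733e+06 · 0.7706 ≈ 2.877e+06 m = 2.877 Mm.
(b) rₐ = a(1 + e) = 3.733e+06 · (1 + 0.2294) = 3.733e+06 · 1.2294 ≈ 4.589e+06 m = 4.589 Mm.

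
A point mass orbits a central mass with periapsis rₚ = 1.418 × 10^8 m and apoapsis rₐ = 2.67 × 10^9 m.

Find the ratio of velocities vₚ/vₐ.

Conservation of angular momentum gives rₚvₚ = rₐvₐ, so vₚ/vₐ = rₐ/rₚ.
vₚ/vₐ = 2.67e+09 / 1.418e+08 ≈ 18.83.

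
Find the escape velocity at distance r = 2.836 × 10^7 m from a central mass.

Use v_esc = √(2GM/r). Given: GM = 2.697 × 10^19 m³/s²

Escape velocity comes from setting total energy to zero: ½v² − GM/r = 0 ⇒ v_esc = √(2GM / r).
v_esc = √(2 · 2.697e+19 / 2.836e+07) m/s ≈ 1.379e+06 m/s = 1379 km/s.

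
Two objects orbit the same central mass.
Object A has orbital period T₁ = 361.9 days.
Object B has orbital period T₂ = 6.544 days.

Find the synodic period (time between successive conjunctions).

Convert to SI: T₁ = 361.9 days = 3.12682e+07 s; T₂ = 6.544 days = 565402 s.
T_syn = |T₁ · T₂ / (T₁ − T₂)|.
T_syn = |3.12682e+07 · 565402 / (3.12682e+07 − 565402)| s ≈ 5.758e+05 s = 6.665 days.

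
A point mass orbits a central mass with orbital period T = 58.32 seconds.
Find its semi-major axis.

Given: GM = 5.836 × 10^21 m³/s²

Invert Kepler's third law: a = (GM · T² / (4π²))^(1/3).
Substituting T = 58.32 s and GM = 5.836e+21 m³/s²:
a = (5.836e+21 · (58.32)² / (4π²))^(1/3) m
a ≈ 7.952e+07 m = 79.52 Mm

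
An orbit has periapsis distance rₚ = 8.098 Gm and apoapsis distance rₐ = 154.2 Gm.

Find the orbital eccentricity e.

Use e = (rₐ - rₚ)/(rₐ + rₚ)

Convert to SI: rₚ = 8.098 Gm = 8.098e+09 m; rₐ = 154.2 Gm = 1.542e+11 m.
e = (rₐ − rₚ) / (rₐ + rₚ).
e = (1.542e+11 − 8.098e+09) / (1.542e+11 + 8.098e+09) = 1.46102e+11 / 1.62298e+11 ≈ 0.9002.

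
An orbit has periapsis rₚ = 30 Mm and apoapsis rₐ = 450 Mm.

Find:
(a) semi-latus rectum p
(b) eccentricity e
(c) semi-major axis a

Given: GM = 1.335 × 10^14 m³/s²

Convert to SI: rₚ = 30 Mm = 3e+07 m; rₐ = 450 Mm = 4.5e+08 m.
(a) From a = (rₚ + rₐ)/2 = 2.4e+08 m and e = (rₐ − rₚ)/(rₐ + rₚ) = 0.875, p = a(1 − e²) = 2.4e+08 · (1 − (0.875)²) ≈ 5.625e+07 m
(b) e = (rₐ − rₚ)/(rₐ + rₚ) = (4.5e+08 − 3e+07)/(4.5e+08 + 3e+07) ≈ 0.875
(c) a = (rₚ + rₐ)/2 = (3e+07 + 4.5e+08)/2 ≈ 2.4e+08 m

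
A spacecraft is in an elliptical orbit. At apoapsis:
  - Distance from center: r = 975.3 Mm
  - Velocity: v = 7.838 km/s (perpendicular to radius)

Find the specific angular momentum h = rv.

Convert to SI: r = 975.3 Mm = 9.753e+08 m; v = 7.838 km/s = 7838 m/s.
With v perpendicular to r, h = r · v.
h = 9.753e+08 · 7838 m²/s ≈ 7.644e+12 m²/s.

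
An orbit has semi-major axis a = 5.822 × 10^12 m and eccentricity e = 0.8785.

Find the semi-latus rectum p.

p = a (1 − e²).
p = 5.822e+12 · (1 − (0.8785)²) = 5.822e+12 · 0.228238 ≈ 1.329e+12 m = 1.329 × 10^12 m.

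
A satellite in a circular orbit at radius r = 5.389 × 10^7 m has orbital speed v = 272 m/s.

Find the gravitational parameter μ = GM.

For a circular orbit v² = GM/r, so GM = v² · r.
GM = (272)² · 5.389e+07 m³/s² ≈ 3.987e+12 m³/s² = 3.987 × 10^12 m³/s².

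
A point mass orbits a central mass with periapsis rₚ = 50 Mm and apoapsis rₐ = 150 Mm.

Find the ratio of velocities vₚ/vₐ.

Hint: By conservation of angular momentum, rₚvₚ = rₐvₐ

Convert to SI: rₚ = 50 Mm = 5e+07 m; rₐ = 150 Mm = 1.5e+08 m.
Conservation of angular momentum gives rₚvₚ = rₐvₐ, so vₚ/vₐ = rₐ/rₚ.
vₚ/vₐ = 1.5e+08 / 5e+07 ≈ 3.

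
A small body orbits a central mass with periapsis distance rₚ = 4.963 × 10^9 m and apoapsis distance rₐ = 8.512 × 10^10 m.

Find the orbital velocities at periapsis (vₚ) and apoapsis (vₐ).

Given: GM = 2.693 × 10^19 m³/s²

Use the vis-viva equation v² = GM(2/r − 1/a) with a = (rₚ + rₐ)/2 = (4.963e+09 + 8.512e+10)/2 = 4.50415e+10 m.
vₚ = √(GM · (2/rₚ − 1/a)) = √(2.693e+19 · (2/4.963e+09 − 1/4.50415e+10)) m/s ≈ 1.013e+05 m/s = 101.3 km/s.
vₐ = √(GM · (2/rₐ − 1/a)) = √(2.693e+19 · (2/8.512e+10 − 1/4.50415e+10)) m/s ≈ 5904 m/s = 5.904 km/s.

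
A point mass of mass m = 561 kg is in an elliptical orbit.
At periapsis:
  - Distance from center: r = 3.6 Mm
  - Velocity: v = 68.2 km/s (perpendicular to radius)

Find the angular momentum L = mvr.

Convert to SI: r = 3.6 Mm = 3.6e+06 m; v = 68.2 km/s = 68200 m/s.
Since v is perpendicular to r, L = m · v · r.
L = 561 · 68200 · 3.6e+06 kg·m²/s ≈ 1.377e+14 kg·m²/s.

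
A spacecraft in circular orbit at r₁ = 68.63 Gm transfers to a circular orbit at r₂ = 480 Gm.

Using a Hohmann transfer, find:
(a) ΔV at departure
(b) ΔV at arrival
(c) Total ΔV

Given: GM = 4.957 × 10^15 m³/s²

Convert to SI: r₁ = 68.63 Gm = 6.863e+10 m; r₂ = 480 Gm = 4.8e+11 m.
Transfer semi-major axis: a_t = (r₁ + r₂)/2 = (6.863e+10 + 4.8e+11)/2 = 2.74315e+11 m.
Circular speeds: v₁ = √(GM/r₁) = 268.752 m/s, v₂ = √(GM/r₂) = 101.622 m/s.
Transfer speeds (vis-viva v² = GM(2/r − 1/a_t)): v₁ᵗ = 355.507 m/s, v₂ᵗ = 50.8301 m/s.
(a) ΔV₁ = |v₁ᵗ − v₁| ≈ 86.75 m/s = 86.75 m/s.
(b) ΔV₂ = |v₂ − v₂ᵗ| ≈ 50.79 m/s = 50.79 m/s.
(c) ΔV_total = ΔV₁ + ΔV₂ ≈ 137.5 m/s = 137.5 m/s.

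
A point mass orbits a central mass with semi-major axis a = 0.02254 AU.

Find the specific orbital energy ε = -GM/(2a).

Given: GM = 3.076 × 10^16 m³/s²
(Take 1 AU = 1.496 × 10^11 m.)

Convert to SI: a = 0.02254 AU = 3.37198e+09 m.
ε = −GM / (2a).
ε = −3.076e+16 / (2 · 3.37198e+09) J/kg ≈ -4.561e+06 J/kg = -4.561 MJ/kg.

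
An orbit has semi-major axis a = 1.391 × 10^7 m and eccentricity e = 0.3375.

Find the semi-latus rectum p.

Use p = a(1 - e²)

p = a (1 − e²).
p = 1.391e+07 · (1 − (0.3375)²) = 1.391e+07 · 0.886094 ≈ 1.233e+07 m = 1.233 × 10^7 m.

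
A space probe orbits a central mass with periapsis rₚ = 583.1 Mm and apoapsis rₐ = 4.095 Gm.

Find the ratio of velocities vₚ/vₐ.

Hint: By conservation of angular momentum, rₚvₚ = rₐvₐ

Convert to SI: rₚ = 583.1 Mm = 5.831e+08 m; rₐ = 4.095 Gm = 4.095e+09 m.
Conservation of angular momentum gives rₚvₚ = rₐvₐ, so vₚ/vₐ = rₐ/rₚ.
vₚ/vₐ = 4.095e+09 / 5.831e+08 ≈ 7.023.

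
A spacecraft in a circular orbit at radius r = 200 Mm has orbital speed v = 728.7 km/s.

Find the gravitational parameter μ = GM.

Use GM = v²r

Convert to SI: r = 200 Mm = 2e+08 m; v = 728.7 km/s = 728700 m/s.
For a circular orbit v² = GM/r, so GM = v² · r.
GM = (728700)² · 2e+08 m³/s² ≈ 1.062e+20 m³/s² = 1.062 × 10^20 m³/s².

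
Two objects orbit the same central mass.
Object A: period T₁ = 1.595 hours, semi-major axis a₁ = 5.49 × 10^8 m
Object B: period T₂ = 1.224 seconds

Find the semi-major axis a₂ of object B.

Convert to SI: T₁ = 1.595 hours = 5742 s.
Kepler's third law: (T₁/T₂)² = (a₁/a₂)³ ⇒ a₂ = a₁ · (T₂/T₁)^(2/3).
T₂/T₁ = 1.224 / 5742 = 0.000213166.
a₂ = 5.49e+08 · (0.000213166)^(2/3) m ≈ 1.959e+06 m = 1.959 × 10^6 m.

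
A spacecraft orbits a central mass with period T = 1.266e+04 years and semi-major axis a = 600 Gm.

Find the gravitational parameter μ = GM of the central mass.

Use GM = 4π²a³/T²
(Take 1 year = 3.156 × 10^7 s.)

Convert to SI: T = 1.266e+04 years = 3.9955e+11 s; a = 600 Gm = 6e+11 m.
GM = 4π² · a³ / T².
GM = 4π² · (6e+11)³ / (3.9955e+11)² m³/s² ≈ 5.342e+13 m³/s² = 5.342 × 10^13 m³/s².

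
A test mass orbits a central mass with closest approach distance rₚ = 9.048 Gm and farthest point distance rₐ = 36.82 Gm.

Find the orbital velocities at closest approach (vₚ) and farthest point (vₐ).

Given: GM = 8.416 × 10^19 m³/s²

Convert to SI: rₚ = 9.048 Gm = 9.048e+09 m; rₐ = 36.82 Gm = 3.682e+10 m.
Use the vis-viva equation v² = GM(2/r − 1/a) with a = (rₚ + rₐ)/2 = (9.048e+09 + 3.682e+10)/2 = 2.2934e+10 m.
vₚ = √(GM · (2/rₚ − 1/a)) = √(8.416e+19 · (2/9.048e+09 − 1/2.2934e+10)) m/s ≈ 1.222e+05 m/s = 122.2 km/s.
vₐ = √(GM · (2/rₐ − 1/a)) = √(8.416e+19 · (2/3.682e+10 − 1/2.2934e+10)) m/s ≈ 3.003e+04 m/s = 30.03 km/s.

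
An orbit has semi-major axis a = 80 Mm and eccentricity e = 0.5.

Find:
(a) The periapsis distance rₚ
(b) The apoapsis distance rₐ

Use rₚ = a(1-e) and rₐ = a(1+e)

Convert to SI: a = 80 Mm = 8e+07 m.
(a) rₚ = a(1 − e) = 8e+07 · (1 − 0.5) = 8e+07 · 0.5 ≈ 4e+07 m = 40 Mm.
(b) rₐ = a(1 + e) = 8e+07 · (1 + 0.5) = 8e+07 · 1.5 ≈ 1.2e+08 m = 120 Mm.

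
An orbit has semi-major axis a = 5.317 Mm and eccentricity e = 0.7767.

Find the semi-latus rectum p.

Convert to SI: a = 5.317 Mm = 5.317e+06 m.
p = a (1 − e²).
p = 5.317e+06 · (1 − (0.7767)²) = 5.317e+06 · 0.396737 ≈ 2.109e+06 m = 2.109 Mm.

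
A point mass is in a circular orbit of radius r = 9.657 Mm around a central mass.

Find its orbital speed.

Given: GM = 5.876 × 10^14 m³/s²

Convert to SI: r = 9.657 Mm = 9.657e+06 m.
For a circular orbit, gravity supplies the centripetal force, so v = √(GM / r).
v = √(5.876e+14 / 9.657e+06) m/s ≈ 7800 m/s = 7.8 km/s.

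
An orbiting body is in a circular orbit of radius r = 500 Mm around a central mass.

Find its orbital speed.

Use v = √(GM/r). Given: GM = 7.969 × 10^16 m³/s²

Convert to SI: r = 500 Mm = 5e+08 m.
For a circular orbit, gravity supplies the centripetal force, so v = √(GM / r).
v = √(7.969e+16 / 5e+08) m/s ≈ 1.262e+04 m/s = 12.62 km/s.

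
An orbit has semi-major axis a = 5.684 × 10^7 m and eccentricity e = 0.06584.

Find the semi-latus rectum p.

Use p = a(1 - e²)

p = a (1 − e²).
p = 5.684e+07 · (1 − (0.06584)²) = 5.684e+07 · 0.995665 ≈ 5.659e+07 m = 5.659 × 10^7 m.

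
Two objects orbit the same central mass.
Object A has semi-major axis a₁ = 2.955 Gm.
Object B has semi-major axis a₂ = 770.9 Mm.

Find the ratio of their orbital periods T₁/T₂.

Convert to SI: a₁ = 2.955 Gm = 2.955e+09 m; a₂ = 770.9 Mm = 7.709e+08 m.
From Kepler's third law, (T₁/T₂)² = (a₁/a₂)³, so T₁/T₂ = (a₁/a₂)^(3/2).
a₁/a₂ = 2.955e+09 / 7.709e+08 = 3.83318.
T₁/T₂ = (3.83318)^(3/2) ≈ 7.505.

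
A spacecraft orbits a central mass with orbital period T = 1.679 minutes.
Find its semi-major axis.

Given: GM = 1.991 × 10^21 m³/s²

Convert to SI: T = 1.679 minutes = 100.74 s.
Invert Kepler's third law: a = (GM · T² / (4π²))^(1/3).
Substituting T = 100.74 s and GM = 1.991e+21 m³/s²:
a = (1.991e+21 · (100.74)² / (4π²))^(1/3) m
a ≈ 7.999e+07 m = 79.99 Mm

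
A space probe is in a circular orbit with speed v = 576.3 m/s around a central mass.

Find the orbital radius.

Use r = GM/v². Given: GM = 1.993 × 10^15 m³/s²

For a circular orbit, v² = GM / r, so r = GM / v².
r = 1.993e+15 / (576.3)² m ≈ 6.001e+09 m = 6.001 Gm.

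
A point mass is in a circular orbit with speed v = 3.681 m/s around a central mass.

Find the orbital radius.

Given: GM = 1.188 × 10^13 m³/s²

For a circular orbit, v² = GM / r, so r = GM / v².
r = 1.188e+13 / (3.681)² m ≈ 8.768e+11 m = 8.768 × 10^11 m.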